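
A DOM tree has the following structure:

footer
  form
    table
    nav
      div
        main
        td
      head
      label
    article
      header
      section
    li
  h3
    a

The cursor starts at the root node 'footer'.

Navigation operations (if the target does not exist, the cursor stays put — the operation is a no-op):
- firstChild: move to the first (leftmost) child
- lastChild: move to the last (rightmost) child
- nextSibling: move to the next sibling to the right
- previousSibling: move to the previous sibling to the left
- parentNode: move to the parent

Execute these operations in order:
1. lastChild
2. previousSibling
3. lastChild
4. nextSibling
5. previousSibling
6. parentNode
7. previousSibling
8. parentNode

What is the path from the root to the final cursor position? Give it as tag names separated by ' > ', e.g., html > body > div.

After 1 (lastChild): h3
After 2 (previousSibling): form
After 3 (lastChild): li
After 4 (nextSibling): li (no-op, stayed)
After 5 (previousSibling): article
After 6 (parentNode): form
After 7 (previousSibling): form (no-op, stayed)
After 8 (parentNode): footer

Answer: footer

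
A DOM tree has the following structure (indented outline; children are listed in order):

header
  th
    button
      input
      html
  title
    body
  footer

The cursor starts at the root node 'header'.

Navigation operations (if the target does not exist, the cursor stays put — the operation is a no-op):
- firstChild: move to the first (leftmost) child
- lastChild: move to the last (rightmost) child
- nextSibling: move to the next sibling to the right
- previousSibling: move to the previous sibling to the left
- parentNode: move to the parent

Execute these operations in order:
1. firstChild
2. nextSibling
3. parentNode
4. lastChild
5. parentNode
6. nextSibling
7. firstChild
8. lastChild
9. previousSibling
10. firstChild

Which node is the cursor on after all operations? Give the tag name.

After 1 (firstChild): th
After 2 (nextSibling): title
After 3 (parentNode): header
After 4 (lastChild): footer
After 5 (parentNode): header
After 6 (nextSibling): header (no-op, stayed)
After 7 (firstChild): th
After 8 (lastChild): button
After 9 (previousSibling): button (no-op, stayed)
After 10 (firstChild): input

Answer: input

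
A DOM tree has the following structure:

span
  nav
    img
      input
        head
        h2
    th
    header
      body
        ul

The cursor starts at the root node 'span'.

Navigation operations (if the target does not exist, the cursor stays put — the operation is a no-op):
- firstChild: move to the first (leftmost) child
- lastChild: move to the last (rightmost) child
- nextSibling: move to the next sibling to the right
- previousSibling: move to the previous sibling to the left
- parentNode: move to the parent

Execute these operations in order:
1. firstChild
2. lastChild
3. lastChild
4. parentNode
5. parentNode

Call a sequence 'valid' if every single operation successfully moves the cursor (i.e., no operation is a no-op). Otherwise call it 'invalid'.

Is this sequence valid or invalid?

After 1 (firstChild): nav
After 2 (lastChild): header
After 3 (lastChild): body
After 4 (parentNode): header
After 5 (parentNode): nav

Answer: valid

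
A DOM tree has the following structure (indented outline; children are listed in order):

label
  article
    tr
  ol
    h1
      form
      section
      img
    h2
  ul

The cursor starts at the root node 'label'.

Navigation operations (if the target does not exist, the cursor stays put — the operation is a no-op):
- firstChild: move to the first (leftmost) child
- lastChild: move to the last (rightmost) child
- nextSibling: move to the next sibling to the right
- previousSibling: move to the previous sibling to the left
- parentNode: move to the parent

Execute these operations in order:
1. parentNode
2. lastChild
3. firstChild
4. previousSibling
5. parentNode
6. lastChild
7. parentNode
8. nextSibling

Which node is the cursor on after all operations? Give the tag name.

Answer: label

Derivation:
After 1 (parentNode): label (no-op, stayed)
After 2 (lastChild): ul
After 3 (firstChild): ul (no-op, stayed)
After 4 (previousSibling): ol
After 5 (parentNode): label
After 6 (lastChild): ul
After 7 (parentNode): label
After 8 (nextSibling): label (no-op, stayed)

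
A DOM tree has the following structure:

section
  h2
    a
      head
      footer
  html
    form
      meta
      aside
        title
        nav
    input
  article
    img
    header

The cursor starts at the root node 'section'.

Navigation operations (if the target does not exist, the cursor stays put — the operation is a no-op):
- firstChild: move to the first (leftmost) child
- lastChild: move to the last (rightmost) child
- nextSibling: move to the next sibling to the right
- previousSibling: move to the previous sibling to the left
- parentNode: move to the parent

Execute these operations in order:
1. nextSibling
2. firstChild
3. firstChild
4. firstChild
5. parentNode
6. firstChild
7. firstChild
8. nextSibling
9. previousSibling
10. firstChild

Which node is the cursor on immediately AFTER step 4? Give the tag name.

After 1 (nextSibling): section (no-op, stayed)
After 2 (firstChild): h2
After 3 (firstChild): a
After 4 (firstChild): head

Answer: head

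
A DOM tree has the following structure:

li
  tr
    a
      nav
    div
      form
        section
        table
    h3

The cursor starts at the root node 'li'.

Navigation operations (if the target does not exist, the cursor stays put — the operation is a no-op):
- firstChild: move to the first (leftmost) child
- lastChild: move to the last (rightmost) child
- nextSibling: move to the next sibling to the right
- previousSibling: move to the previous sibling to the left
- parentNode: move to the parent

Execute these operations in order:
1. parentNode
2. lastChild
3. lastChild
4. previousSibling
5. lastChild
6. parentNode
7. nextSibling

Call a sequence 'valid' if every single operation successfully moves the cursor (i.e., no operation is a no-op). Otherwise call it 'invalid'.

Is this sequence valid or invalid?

Answer: invalid

Derivation:
After 1 (parentNode): li (no-op, stayed)
After 2 (lastChild): tr
After 3 (lastChild): h3
After 4 (previousSibling): div
After 5 (lastChild): form
After 6 (parentNode): div
After 7 (nextSibling): h3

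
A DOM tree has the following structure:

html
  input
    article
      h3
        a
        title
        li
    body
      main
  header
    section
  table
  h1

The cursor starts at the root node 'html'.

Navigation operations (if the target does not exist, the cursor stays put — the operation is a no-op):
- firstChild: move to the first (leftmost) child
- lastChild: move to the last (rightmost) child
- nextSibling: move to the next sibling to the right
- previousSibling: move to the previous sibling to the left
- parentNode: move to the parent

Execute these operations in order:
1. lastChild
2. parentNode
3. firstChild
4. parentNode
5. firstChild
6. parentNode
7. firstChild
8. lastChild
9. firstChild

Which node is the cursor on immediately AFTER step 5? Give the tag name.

After 1 (lastChild): h1
After 2 (parentNode): html
After 3 (firstChild): input
After 4 (parentNode): html
After 5 (firstChild): input

Answer: input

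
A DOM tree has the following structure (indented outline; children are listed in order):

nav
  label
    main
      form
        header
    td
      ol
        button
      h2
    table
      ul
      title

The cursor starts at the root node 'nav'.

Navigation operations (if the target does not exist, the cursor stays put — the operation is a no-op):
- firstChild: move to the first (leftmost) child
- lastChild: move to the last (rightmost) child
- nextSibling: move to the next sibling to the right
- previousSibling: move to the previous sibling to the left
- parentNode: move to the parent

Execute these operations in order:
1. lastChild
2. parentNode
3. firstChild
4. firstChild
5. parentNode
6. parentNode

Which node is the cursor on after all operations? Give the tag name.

After 1 (lastChild): label
After 2 (parentNode): nav
After 3 (firstChild): label
After 4 (firstChild): main
After 5 (parentNode): label
After 6 (parentNode): nav

Answer: nav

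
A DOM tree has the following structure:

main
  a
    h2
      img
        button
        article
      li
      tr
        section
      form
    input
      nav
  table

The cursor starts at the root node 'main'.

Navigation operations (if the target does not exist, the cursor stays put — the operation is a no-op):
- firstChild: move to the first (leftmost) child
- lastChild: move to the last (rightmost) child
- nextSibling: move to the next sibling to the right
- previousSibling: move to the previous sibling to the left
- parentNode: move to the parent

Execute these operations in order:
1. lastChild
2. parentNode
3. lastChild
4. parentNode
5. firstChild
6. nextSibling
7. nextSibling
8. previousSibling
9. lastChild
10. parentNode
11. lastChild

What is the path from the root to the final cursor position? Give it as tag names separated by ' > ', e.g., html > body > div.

Answer: main > a > input

Derivation:
After 1 (lastChild): table
After 2 (parentNode): main
After 3 (lastChild): table
After 4 (parentNode): main
After 5 (firstChild): a
After 6 (nextSibling): table
After 7 (nextSibling): table (no-op, stayed)
After 8 (previousSibling): a
After 9 (lastChild): input
After 10 (parentNode): a
After 11 (lastChild): input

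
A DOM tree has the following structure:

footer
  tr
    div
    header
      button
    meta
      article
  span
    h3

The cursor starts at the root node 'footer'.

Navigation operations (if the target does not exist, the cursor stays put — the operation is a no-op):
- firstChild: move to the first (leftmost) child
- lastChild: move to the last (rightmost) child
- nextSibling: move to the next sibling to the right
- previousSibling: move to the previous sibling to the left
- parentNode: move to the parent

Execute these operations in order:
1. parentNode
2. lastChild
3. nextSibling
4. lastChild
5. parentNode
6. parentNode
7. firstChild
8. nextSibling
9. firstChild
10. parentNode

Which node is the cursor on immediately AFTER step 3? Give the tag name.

Answer: span

Derivation:
After 1 (parentNode): footer (no-op, stayed)
After 2 (lastChild): span
After 3 (nextSibling): span (no-op, stayed)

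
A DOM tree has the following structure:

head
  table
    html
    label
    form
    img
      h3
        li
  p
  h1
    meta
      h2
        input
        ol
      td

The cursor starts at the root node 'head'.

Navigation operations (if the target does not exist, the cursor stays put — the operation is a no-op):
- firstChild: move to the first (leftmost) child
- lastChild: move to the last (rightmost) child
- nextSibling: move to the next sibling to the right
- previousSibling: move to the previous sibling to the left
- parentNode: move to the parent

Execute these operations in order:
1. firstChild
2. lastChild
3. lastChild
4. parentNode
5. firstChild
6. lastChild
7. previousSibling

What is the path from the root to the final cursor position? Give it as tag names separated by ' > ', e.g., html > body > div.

Answer: head > table > img > h3 > li

Derivation:
After 1 (firstChild): table
After 2 (lastChild): img
After 3 (lastChild): h3
After 4 (parentNode): img
After 5 (firstChild): h3
After 6 (lastChild): li
After 7 (previousSibling): li (no-op, stayed)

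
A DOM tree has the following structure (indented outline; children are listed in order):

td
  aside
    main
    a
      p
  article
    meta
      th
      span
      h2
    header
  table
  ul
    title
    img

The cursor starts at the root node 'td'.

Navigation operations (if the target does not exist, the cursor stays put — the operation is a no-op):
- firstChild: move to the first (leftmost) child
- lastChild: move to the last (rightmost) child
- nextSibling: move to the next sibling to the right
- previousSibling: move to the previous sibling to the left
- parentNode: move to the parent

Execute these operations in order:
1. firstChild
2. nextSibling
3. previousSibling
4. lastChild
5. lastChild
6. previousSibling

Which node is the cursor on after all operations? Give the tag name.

Answer: p

Derivation:
After 1 (firstChild): aside
After 2 (nextSibling): article
After 3 (previousSibling): aside
After 4 (lastChild): a
After 5 (lastChild): p
After 6 (previousSibling): p (no-op, stayed)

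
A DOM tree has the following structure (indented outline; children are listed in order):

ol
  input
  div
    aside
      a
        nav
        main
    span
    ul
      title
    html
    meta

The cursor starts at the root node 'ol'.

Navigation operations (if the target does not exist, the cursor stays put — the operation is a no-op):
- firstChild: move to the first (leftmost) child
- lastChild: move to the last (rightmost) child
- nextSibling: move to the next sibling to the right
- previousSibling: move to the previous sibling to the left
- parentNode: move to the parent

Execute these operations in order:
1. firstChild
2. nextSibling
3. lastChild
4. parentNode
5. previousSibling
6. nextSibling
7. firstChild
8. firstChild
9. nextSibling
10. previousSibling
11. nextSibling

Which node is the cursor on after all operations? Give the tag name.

Answer: a

Derivation:
After 1 (firstChild): input
After 2 (nextSibling): div
After 3 (lastChild): meta
After 4 (parentNode): div
After 5 (previousSibling): input
After 6 (nextSibling): div
After 7 (firstChild): aside
After 8 (firstChild): a
After 9 (nextSibling): a (no-op, stayed)
After 10 (previousSibling): a (no-op, stayed)
After 11 (nextSibling): a (no-op, stayed)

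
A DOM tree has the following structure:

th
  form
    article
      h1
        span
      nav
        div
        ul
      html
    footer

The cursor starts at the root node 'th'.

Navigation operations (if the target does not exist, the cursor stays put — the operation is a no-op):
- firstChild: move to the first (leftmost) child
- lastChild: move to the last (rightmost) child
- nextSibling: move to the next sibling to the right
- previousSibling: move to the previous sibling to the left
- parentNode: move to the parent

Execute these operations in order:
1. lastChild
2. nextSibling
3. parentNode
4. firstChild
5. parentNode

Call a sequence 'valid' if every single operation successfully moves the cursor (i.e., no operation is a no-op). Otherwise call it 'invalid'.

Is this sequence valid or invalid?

After 1 (lastChild): form
After 2 (nextSibling): form (no-op, stayed)
After 3 (parentNode): th
After 4 (firstChild): form
After 5 (parentNode): th

Answer: invalid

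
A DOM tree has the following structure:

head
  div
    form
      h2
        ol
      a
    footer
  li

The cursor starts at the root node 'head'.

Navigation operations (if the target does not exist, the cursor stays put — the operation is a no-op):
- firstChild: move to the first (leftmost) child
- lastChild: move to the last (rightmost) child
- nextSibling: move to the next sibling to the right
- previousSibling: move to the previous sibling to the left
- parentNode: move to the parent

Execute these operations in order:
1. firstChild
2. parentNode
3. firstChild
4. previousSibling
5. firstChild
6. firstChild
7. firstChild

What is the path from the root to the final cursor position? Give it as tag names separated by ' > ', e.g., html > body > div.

After 1 (firstChild): div
After 2 (parentNode): head
After 3 (firstChild): div
After 4 (previousSibling): div (no-op, stayed)
After 5 (firstChild): form
After 6 (firstChild): h2
After 7 (firstChild): ol

Answer: head > div > form > h2 > ol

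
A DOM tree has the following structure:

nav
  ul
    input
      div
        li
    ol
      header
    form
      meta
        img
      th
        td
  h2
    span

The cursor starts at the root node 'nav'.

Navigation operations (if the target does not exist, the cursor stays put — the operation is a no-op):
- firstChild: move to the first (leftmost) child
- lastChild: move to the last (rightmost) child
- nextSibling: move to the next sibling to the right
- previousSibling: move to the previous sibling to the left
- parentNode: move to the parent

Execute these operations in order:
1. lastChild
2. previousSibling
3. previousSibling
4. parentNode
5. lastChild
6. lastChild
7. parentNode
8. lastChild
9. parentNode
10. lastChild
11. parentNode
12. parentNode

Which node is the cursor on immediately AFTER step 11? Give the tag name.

After 1 (lastChild): h2
After 2 (previousSibling): ul
After 3 (previousSibling): ul (no-op, stayed)
After 4 (parentNode): nav
After 5 (lastChild): h2
After 6 (lastChild): span
After 7 (parentNode): h2
After 8 (lastChild): span
After 9 (parentNode): h2
After 10 (lastChild): span
After 11 (parentNode): h2

Answer: h2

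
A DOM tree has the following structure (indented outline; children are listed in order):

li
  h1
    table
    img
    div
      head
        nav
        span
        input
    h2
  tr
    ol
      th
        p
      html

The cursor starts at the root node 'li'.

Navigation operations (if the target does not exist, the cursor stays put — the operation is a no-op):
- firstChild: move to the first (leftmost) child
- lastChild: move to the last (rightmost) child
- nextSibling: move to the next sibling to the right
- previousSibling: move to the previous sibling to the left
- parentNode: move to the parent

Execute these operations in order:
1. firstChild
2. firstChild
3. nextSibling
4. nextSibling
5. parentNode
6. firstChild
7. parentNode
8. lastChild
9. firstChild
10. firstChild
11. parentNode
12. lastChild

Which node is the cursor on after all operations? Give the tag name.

After 1 (firstChild): h1
After 2 (firstChild): table
After 3 (nextSibling): img
After 4 (nextSibling): div
After 5 (parentNode): h1
After 6 (firstChild): table
After 7 (parentNode): h1
After 8 (lastChild): h2
After 9 (firstChild): h2 (no-op, stayed)
After 10 (firstChild): h2 (no-op, stayed)
After 11 (parentNode): h1
After 12 (lastChild): h2

Answer: h2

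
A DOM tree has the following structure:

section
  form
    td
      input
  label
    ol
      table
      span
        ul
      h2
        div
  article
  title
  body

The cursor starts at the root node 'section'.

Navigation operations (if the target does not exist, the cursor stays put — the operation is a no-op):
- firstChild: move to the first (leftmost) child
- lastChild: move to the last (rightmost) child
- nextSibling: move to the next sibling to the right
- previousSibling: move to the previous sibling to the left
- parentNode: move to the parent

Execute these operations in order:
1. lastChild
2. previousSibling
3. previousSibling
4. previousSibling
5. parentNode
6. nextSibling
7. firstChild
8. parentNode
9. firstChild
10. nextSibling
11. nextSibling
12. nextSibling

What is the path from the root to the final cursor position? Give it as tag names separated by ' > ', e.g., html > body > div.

Answer: section > title

Derivation:
After 1 (lastChild): body
After 2 (previousSibling): title
After 3 (previousSibling): article
After 4 (previousSibling): label
After 5 (parentNode): section
After 6 (nextSibling): section (no-op, stayed)
After 7 (firstChild): form
After 8 (parentNode): section
After 9 (firstChild): form
After 10 (nextSibling): label
After 11 (nextSibling): article
After 12 (nextSibling): title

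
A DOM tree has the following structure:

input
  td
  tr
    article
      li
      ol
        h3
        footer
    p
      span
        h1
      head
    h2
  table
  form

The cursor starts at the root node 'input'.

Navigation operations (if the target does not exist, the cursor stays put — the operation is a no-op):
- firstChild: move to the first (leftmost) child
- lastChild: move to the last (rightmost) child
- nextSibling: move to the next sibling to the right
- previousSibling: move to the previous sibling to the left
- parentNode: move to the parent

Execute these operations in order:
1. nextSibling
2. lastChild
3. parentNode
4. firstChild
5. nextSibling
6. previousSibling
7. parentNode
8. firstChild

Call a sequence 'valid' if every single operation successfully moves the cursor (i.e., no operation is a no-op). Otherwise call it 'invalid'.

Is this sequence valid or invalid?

After 1 (nextSibling): input (no-op, stayed)
After 2 (lastChild): form
After 3 (parentNode): input
After 4 (firstChild): td
After 5 (nextSibling): tr
After 6 (previousSibling): td
After 7 (parentNode): input
After 8 (firstChild): td

Answer: invalid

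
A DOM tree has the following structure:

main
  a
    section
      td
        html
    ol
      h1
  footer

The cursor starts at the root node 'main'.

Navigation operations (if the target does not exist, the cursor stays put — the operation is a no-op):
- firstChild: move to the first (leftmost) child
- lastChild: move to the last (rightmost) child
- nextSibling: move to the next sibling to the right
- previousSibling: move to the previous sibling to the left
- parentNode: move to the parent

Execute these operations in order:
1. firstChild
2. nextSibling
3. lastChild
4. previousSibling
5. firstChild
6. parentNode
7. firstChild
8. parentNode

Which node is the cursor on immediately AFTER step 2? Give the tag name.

Answer: footer

Derivation:
After 1 (firstChild): a
After 2 (nextSibling): footer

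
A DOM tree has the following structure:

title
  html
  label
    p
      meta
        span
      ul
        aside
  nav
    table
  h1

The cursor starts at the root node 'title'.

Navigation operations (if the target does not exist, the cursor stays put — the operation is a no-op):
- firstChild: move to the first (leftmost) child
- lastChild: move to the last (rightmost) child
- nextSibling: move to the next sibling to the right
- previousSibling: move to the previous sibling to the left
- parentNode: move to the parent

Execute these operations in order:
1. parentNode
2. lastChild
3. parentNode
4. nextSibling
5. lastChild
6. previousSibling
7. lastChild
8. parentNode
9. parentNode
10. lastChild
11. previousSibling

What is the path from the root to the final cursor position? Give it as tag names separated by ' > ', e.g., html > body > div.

Answer: title > nav

Derivation:
After 1 (parentNode): title (no-op, stayed)
After 2 (lastChild): h1
After 3 (parentNode): title
After 4 (nextSibling): title (no-op, stayed)
After 5 (lastChild): h1
After 6 (previousSibling): nav
After 7 (lastChild): table
After 8 (parentNode): nav
After 9 (parentNode): title
After 10 (lastChild): h1
After 11 (previousSibling): nav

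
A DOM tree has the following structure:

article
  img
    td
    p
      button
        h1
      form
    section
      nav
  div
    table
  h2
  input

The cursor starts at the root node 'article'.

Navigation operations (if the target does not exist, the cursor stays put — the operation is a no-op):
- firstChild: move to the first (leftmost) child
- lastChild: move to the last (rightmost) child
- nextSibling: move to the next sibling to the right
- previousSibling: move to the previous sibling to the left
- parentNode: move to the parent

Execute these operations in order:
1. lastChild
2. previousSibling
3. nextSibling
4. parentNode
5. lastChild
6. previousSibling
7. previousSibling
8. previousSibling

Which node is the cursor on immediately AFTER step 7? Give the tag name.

Answer: div

Derivation:
After 1 (lastChild): input
After 2 (previousSibling): h2
After 3 (nextSibling): input
After 4 (parentNode): article
After 5 (lastChild): input
After 6 (previousSibling): h2
After 7 (previousSibling): div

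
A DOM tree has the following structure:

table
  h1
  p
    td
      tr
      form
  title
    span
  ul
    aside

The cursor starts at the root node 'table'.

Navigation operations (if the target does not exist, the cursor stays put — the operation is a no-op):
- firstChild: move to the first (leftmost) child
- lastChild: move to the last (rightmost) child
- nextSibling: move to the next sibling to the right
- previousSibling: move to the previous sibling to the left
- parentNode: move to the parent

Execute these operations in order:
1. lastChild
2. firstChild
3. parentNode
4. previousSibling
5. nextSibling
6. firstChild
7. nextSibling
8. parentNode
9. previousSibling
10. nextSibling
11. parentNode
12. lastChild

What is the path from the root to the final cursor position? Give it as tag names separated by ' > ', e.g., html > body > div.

Answer: table > ul

Derivation:
After 1 (lastChild): ul
After 2 (firstChild): aside
After 3 (parentNode): ul
After 4 (previousSibling): title
After 5 (nextSibling): ul
After 6 (firstChild): aside
After 7 (nextSibling): aside (no-op, stayed)
After 8 (parentNode): ul
After 9 (previousSibling): title
After 10 (nextSibling): ul
After 11 (parentNode): table
After 12 (lastChild): ul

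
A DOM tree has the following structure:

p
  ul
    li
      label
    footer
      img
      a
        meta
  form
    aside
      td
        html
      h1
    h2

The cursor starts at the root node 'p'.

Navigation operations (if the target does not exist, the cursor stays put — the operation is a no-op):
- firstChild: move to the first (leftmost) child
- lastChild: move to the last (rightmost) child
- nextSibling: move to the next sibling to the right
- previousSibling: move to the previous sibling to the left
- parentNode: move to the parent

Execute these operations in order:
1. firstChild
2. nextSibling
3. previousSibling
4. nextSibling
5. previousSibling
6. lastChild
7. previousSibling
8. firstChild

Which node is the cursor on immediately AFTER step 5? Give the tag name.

Answer: ul

Derivation:
After 1 (firstChild): ul
After 2 (nextSibling): form
After 3 (previousSibling): ul
After 4 (nextSibling): form
After 5 (previousSibling): ul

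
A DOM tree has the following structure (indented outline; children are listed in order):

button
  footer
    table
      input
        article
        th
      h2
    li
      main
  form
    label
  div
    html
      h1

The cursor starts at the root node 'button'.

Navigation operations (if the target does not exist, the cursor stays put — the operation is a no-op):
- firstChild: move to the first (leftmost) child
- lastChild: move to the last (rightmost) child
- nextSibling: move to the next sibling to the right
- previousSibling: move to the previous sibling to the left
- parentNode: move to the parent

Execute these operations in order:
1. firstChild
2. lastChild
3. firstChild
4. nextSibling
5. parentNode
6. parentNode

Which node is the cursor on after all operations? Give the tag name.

Answer: footer

Derivation:
After 1 (firstChild): footer
After 2 (lastChild): li
After 3 (firstChild): main
After 4 (nextSibling): main (no-op, stayed)
After 5 (parentNode): li
After 6 (parentNode): footer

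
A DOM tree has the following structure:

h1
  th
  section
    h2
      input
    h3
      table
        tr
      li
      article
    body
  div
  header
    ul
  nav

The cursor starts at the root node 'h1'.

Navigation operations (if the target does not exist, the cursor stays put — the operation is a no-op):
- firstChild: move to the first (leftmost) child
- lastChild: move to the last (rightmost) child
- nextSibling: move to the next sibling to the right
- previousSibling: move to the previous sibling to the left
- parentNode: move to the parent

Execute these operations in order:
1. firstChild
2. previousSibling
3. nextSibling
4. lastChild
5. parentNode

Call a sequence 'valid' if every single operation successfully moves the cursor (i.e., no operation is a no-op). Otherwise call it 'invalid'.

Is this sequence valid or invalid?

After 1 (firstChild): th
After 2 (previousSibling): th (no-op, stayed)
After 3 (nextSibling): section
After 4 (lastChild): body
After 5 (parentNode): section

Answer: invalid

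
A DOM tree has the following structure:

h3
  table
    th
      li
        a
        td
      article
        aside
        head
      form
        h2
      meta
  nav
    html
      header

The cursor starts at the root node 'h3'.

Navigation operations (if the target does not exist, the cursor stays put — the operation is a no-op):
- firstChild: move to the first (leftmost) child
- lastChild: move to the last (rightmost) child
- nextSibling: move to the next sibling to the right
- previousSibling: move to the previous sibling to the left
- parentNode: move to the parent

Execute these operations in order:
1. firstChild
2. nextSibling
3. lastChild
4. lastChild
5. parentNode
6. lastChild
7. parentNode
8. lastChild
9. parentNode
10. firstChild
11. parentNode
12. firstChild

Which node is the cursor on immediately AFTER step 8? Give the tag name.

Answer: header

Derivation:
After 1 (firstChild): table
After 2 (nextSibling): nav
After 3 (lastChild): html
After 4 (lastChild): header
After 5 (parentNode): html
After 6 (lastChild): header
After 7 (parentNode): html
After 8 (lastChild): header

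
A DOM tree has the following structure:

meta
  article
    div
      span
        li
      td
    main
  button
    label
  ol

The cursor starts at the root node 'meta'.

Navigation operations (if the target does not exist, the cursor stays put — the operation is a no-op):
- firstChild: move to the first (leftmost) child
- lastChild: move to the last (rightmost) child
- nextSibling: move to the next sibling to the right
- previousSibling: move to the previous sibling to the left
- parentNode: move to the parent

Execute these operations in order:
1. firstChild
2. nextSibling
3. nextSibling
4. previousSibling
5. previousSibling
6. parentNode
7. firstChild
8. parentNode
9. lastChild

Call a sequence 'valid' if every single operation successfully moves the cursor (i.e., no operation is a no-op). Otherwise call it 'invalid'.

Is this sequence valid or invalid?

Answer: valid

Derivation:
After 1 (firstChild): article
After 2 (nextSibling): button
After 3 (nextSibling): ol
After 4 (previousSibling): button
After 5 (previousSibling): article
After 6 (parentNode): meta
After 7 (firstChild): article
After 8 (parentNode): meta
After 9 (lastChild): ol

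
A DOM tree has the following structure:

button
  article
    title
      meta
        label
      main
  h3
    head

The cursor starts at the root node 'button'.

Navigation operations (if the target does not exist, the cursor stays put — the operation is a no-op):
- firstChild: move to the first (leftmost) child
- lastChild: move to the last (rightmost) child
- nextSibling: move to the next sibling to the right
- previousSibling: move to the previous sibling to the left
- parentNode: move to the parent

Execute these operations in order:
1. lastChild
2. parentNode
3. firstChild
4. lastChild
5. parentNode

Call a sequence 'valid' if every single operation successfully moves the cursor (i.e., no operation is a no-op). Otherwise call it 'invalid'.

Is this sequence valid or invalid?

Answer: valid

Derivation:
After 1 (lastChild): h3
After 2 (parentNode): button
After 3 (firstChild): article
After 4 (lastChild): title
After 5 (parentNode): article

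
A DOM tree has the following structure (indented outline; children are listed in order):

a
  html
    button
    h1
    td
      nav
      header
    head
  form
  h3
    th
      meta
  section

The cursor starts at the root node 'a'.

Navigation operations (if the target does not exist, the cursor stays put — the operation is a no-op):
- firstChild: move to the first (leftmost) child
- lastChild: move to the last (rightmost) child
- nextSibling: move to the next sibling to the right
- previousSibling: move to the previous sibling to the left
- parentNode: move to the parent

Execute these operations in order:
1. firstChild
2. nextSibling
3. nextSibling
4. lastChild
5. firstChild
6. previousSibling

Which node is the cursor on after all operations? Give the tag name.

Answer: meta

Derivation:
After 1 (firstChild): html
After 2 (nextSibling): form
After 3 (nextSibling): h3
After 4 (lastChild): th
After 5 (firstChild): meta
After 6 (previousSibling): meta (no-op, stayed)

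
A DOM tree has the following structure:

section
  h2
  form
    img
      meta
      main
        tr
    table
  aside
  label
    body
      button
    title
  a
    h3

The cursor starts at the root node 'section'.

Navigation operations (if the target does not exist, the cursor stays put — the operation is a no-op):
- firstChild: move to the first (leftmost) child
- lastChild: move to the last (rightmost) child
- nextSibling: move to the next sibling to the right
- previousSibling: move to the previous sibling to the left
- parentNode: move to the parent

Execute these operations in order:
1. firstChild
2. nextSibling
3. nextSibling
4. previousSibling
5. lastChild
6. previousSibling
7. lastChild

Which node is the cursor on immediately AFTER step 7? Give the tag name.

After 1 (firstChild): h2
After 2 (nextSibling): form
After 3 (nextSibling): aside
After 4 (previousSibling): form
After 5 (lastChild): table
After 6 (previousSibling): img
After 7 (lastChild): main

Answer: main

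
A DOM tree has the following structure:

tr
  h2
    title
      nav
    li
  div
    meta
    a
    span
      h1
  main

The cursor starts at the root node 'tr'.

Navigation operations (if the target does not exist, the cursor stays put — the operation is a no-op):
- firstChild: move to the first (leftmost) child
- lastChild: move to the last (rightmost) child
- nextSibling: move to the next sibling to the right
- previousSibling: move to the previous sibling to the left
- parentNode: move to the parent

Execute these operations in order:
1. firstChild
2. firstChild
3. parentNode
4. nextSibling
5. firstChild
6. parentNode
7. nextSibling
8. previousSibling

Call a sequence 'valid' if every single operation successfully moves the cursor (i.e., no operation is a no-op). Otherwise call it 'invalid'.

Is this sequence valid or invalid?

Answer: valid

Derivation:
After 1 (firstChild): h2
After 2 (firstChild): title
After 3 (parentNode): h2
After 4 (nextSibling): div
After 5 (firstChild): meta
After 6 (parentNode): div
After 7 (nextSibling): main
After 8 (previousSibling): div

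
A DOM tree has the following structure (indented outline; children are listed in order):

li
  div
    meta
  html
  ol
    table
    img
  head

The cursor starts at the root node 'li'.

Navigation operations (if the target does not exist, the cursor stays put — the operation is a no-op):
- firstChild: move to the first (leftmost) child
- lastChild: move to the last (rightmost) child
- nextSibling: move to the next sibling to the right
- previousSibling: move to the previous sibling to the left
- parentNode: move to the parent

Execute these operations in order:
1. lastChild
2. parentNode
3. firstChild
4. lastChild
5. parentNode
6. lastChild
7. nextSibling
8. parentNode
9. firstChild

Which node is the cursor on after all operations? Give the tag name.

Answer: meta

Derivation:
After 1 (lastChild): head
After 2 (parentNode): li
After 3 (firstChild): div
After 4 (lastChild): meta
After 5 (parentNode): div
After 6 (lastChild): meta
After 7 (nextSibling): meta (no-op, stayed)
After 8 (parentNode): div
After 9 (firstChild): meta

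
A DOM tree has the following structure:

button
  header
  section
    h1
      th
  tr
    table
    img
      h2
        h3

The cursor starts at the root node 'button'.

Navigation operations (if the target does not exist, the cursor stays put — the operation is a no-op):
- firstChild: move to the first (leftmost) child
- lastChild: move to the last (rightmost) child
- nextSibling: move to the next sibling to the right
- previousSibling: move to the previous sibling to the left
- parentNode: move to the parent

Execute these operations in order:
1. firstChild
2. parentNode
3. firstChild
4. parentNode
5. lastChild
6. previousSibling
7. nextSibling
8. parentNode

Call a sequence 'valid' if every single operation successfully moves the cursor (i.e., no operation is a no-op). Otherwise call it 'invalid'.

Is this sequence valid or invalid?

Answer: valid

Derivation:
After 1 (firstChild): header
After 2 (parentNode): button
After 3 (firstChild): header
After 4 (parentNode): button
After 5 (lastChild): tr
After 6 (previousSibling): section
After 7 (nextSibling): tr
After 8 (parentNode): button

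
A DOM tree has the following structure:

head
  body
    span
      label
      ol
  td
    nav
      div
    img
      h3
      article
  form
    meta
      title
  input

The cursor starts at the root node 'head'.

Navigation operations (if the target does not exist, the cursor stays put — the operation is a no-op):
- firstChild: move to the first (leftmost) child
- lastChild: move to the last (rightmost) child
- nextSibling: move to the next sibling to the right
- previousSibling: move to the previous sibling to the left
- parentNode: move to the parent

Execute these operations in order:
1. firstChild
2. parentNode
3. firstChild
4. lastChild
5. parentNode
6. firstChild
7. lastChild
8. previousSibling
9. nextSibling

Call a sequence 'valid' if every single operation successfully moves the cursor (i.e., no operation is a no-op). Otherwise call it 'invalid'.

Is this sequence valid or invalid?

After 1 (firstChild): body
After 2 (parentNode): head
After 3 (firstChild): body
After 4 (lastChild): span
After 5 (parentNode): body
After 6 (firstChild): span
After 7 (lastChild): ol
After 8 (previousSibling): label
After 9 (nextSibling): ol

Answer: valid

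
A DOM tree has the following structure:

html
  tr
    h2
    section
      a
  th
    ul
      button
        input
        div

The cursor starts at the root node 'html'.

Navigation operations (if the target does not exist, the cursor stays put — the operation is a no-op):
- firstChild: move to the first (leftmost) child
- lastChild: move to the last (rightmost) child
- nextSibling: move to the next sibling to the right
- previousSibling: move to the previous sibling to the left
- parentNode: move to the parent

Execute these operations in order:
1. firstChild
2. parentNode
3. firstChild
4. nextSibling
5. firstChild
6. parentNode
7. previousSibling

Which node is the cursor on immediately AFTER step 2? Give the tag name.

After 1 (firstChild): tr
After 2 (parentNode): html

Answer: html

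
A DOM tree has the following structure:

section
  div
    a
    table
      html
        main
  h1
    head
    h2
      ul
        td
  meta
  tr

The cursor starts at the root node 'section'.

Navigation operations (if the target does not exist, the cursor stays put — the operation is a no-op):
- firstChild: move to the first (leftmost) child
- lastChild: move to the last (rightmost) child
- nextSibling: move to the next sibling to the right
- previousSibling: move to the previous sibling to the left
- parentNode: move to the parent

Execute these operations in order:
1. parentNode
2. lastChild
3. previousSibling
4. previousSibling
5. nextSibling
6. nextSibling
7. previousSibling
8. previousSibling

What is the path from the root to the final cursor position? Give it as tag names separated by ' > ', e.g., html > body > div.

After 1 (parentNode): section (no-op, stayed)
After 2 (lastChild): tr
After 3 (previousSibling): meta
After 4 (previousSibling): h1
After 5 (nextSibling): meta
After 6 (nextSibling): tr
After 7 (previousSibling): meta
After 8 (previousSibling): h1

Answer: section > h1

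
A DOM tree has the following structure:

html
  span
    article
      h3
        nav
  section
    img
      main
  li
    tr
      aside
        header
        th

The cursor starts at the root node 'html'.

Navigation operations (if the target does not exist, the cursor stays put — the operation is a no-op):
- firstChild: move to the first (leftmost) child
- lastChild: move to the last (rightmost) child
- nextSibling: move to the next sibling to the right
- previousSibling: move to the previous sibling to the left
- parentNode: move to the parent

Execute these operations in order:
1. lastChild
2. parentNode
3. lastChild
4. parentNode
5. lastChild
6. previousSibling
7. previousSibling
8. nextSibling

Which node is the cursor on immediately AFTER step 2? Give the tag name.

Answer: html

Derivation:
After 1 (lastChild): li
After 2 (parentNode): html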